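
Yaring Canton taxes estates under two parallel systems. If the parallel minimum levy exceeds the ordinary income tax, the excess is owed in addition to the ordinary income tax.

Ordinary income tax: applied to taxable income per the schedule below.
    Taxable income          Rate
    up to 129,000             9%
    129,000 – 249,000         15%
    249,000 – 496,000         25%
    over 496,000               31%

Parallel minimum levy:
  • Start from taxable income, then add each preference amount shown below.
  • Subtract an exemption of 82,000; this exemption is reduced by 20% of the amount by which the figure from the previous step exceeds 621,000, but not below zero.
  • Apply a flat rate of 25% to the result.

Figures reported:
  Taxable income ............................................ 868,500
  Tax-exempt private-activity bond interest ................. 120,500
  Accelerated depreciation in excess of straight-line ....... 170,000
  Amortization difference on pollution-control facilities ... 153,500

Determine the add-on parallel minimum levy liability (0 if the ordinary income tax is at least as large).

121,290

Ordinary income tax:
  129,000 × 9% = 11,610
  120,000 × 15% = 18,000
  247,000 × 25% = 61,750
  372,500 × 31% = 115,475
  → 206,835

Parallel minimum levy:
  Adjusted income: 868,500 + 120,500 + 170,000 + 153,500 = 1,312,500
  Exemption: 20% × (1,312,500 − 621,000) = 138,300 ≥ 82,000, so the exemption is fully phased out
  Base: 1,312,500 − 0 = 1,312,500
  1,312,500 × 25% = 328,125

Excess of parallel minimum levy over ordinary income tax: 328,125 − 206,835 = 121,290.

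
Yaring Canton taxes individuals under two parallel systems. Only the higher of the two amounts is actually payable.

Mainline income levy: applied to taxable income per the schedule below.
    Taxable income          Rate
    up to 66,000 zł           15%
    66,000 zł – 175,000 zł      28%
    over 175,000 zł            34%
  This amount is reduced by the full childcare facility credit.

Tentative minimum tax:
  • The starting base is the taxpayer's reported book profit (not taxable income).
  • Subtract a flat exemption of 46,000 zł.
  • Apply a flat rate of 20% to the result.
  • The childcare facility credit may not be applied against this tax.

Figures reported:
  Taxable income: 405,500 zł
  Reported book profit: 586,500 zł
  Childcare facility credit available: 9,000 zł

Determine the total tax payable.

Mainline income levy:
  66,000 zł × 15% = 9,900 zł
  109,000 zł × 28% = 30,520 zł
  230,500 zł × 34% = 78,370 zł
  → 118,790 zł
  Less childcare facility credit 9,000 zł → 109,790 zł

Tentative minimum tax:
  Base (reported book profit): 586,500 zł
  Less exemption 46,000 zł → base 540,500 zł
  540,500 zł × 20% = 108,100 zł

109,790 zł > 108,100 zł, so the mainline income levy governs.

109,790 zł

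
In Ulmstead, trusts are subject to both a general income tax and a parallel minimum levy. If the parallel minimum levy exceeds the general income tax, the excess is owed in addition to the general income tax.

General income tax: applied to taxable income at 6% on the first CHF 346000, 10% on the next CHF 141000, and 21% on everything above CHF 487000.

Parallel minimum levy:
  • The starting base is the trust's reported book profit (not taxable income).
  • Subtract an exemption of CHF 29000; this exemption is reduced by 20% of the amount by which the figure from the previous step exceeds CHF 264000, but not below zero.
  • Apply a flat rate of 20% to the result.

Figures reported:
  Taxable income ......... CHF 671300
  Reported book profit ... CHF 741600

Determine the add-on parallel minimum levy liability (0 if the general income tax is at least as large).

CHF 74757

Parallel minimum levy:
  Base (reported book profit): CHF 741600
  Exemption: 20% × (CHF 741600 − CHF 264000) = CHF 95520 ≥ CHF 29000, so the exemption is fully phased out
  Base: CHF 741600 − CHF 0 = CHF 741600
  CHF 741600 × 20% = CHF 148320

General income tax:
  CHF 346000 × 6% = CHF 20760
  CHF 141000 × 10% = CHF 14100
  CHF 184300 × 21% = CHF 38703
  → CHF 73563

Excess of parallel minimum levy over general income tax: CHF 148320 − CHF 73563 = CHF 74757.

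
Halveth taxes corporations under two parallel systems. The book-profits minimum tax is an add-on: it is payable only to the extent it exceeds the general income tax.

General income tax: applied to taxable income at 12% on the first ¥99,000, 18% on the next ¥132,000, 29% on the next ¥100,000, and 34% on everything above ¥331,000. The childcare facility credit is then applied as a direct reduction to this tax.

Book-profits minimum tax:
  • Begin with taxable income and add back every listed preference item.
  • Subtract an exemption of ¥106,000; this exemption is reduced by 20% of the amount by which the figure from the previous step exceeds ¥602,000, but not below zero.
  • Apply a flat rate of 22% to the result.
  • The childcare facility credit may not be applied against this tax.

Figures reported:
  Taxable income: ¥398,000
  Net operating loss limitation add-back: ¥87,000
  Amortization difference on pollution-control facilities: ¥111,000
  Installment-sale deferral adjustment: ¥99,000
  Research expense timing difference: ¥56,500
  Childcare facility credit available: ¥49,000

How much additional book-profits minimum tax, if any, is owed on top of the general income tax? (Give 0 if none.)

Book-profits minimum tax:
  Adjusted income: ¥398,000 + ¥87,000 + ¥111,000 + ¥99,000 + ¥56,500 = ¥751,500
  Exemption: ¥106,000 − 20% × (¥751,500 − ¥602,000) = ¥106,000 − ¥29,900 = ¥76,100
  Base: ¥751,500 − ¥76,100 = ¥675,400
  ¥675,400 × 22% = ¥148,588

General income tax:
  ¥99,000 × 12% = ¥11,880
  ¥132,000 × 18% = ¥23,760
  ¥100,000 × 29% = ¥29,000
  ¥67,000 × 34% = ¥22,780
  → ¥87,420
  Less childcare facility credit ¥49,000 → ¥38,420

Excess of book-profits minimum tax over general income tax: ¥148,588 − ¥38,420 = ¥110,168.

¥110,168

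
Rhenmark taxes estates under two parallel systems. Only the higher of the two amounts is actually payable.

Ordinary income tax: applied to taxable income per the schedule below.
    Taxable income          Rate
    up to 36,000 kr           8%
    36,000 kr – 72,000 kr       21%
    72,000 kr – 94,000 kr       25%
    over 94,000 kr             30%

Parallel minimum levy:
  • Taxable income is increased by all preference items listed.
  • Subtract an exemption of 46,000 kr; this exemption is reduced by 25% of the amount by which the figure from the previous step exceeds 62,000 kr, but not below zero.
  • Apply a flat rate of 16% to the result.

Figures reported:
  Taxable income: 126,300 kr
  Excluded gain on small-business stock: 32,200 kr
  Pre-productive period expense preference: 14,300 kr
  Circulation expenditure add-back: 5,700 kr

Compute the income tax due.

Ordinary income tax:
  36,000 kr × 8% = 2,880 kr
  36,000 kr × 21% = 7,560 kr
  22,000 kr × 25% = 5,500 kr
  32,300 kr × 30% = 9,690 kr
  → 25,630 kr

Parallel minimum levy:
  Adjusted income: 126,300 kr + 32,200 kr + 14,300 kr + 5,700 kr = 178,500 kr
  Exemption: 46,000 kr − 25% × (178,500 kr − 62,000 kr) = 46,000 kr − 29,125 kr = 16,875 kr
  Base: 178,500 kr − 16,875 kr = 161,625 kr
  161,625 kr × 16% = 25,860 kr

25,860 kr > 25,630 kr, so the parallel minimum levy is the binding amount.

25,860 kr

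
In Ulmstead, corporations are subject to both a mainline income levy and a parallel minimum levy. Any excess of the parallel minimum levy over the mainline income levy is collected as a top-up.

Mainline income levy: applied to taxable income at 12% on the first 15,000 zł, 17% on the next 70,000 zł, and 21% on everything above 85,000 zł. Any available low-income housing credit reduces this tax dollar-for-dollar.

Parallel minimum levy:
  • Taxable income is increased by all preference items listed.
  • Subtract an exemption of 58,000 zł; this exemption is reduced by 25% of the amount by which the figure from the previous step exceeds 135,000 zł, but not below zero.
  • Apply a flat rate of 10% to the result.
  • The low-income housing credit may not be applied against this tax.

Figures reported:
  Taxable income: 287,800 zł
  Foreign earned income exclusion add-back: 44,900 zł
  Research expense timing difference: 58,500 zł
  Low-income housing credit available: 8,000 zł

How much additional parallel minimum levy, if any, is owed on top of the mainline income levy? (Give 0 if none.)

0 zł

Mainline income levy:
  15,000 zł × 12% = 1,800 zł
  70,000 zł × 17% = 11,900 zł
  202,800 zł × 21% = 42,588 zł
  → 56,288 zł
  Less low-income housing credit 8,000 zł → 48,288 zł

Parallel minimum levy:
  Adjusted income: 287,800 zł + 44,900 zł + 58,500 zł = 391,200 zł
  Exemption: 25% × (391,200 zł − 135,000 zł) = 64,050 zł ≥ 58,000 zł, so the exemption is fully phased out
  Base: 391,200 zł − 0 zł = 391,200 zł
  391,200 zł × 10% = 39,120 zł

39,120 zł ≤ 48,288 zł, so no add-on is due.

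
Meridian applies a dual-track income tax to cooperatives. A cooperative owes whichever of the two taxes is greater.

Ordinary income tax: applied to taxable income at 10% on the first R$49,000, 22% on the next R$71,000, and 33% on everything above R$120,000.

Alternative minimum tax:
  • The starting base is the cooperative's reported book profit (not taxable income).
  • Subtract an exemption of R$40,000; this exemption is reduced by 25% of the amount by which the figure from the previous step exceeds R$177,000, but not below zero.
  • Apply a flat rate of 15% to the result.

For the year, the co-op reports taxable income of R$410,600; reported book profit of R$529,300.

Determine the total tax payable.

R$116,418

Ordinary income tax:
  R$49,000 × 10% = R$4,900
  R$71,000 × 22% = R$15,620
  R$290,600 × 33% = R$95,898
  → R$116,418

Alternative minimum tax:
  Base (reported book profit): R$529,300
  Exemption: 25% × (R$529,300 − R$177,000) = R$88,075 ≥ R$40,000, so the exemption is fully phased out
  Base: R$529,300 − R$0 = R$529,300
  R$529,300 × 15% = R$79,395

R$116,418 > R$79,395, so the ordinary income tax governs.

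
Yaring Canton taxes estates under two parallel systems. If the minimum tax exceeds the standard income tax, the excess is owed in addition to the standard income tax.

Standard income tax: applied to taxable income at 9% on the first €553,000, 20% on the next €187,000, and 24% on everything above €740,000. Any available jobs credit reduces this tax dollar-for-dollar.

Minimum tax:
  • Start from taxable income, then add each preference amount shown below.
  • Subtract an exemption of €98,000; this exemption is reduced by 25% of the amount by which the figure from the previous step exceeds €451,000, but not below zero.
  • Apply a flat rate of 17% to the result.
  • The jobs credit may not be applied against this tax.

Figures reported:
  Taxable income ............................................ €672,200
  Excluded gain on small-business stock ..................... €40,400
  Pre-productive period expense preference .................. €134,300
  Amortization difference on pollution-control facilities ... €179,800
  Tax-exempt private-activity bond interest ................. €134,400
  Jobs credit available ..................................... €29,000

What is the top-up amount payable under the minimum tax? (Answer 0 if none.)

Minimum tax:
  Adjusted income: €672,200 + €40,400 + €134,300 + €179,800 + €134,400 = €1,161,100
  Exemption: 25% × (€1,161,100 − €451,000) = €177,525 ≥ €98,000, so the exemption is fully phased out
  Base: €1,161,100 − €0 = €1,161,100
  €1,161,100 × 17% = €197,387

Standard income tax:
  €553,000 × 9% = €49,770
  €119,200 × 20% = €23,840
  → €73,610
  Less jobs credit €29,000 → €44,610

Excess of minimum tax over standard income tax: €197,387 − €44,610 = €152,777.

€152,777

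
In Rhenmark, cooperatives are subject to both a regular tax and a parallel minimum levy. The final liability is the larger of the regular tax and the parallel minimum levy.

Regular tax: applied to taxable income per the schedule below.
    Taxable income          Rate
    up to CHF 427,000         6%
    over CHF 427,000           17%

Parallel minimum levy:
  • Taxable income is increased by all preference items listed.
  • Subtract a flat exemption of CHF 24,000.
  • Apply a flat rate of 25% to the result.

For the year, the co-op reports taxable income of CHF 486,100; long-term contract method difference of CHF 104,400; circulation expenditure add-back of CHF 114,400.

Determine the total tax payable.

CHF 170,225

Regular tax:
  CHF 427,000 × 6% = CHF 25,620
  CHF 59,100 × 17% = CHF 10,047
  → CHF 35,667

Parallel minimum levy:
  Adjusted income: CHF 486,100 + CHF 104,400 + CHF 114,400 = CHF 704,900
  Less exemption CHF 24,000 → base CHF 680,900
  CHF 680,900 × 25% = CHF 170,225

CHF 170,225 > CHF 35,667, so the parallel minimum levy is the binding amount.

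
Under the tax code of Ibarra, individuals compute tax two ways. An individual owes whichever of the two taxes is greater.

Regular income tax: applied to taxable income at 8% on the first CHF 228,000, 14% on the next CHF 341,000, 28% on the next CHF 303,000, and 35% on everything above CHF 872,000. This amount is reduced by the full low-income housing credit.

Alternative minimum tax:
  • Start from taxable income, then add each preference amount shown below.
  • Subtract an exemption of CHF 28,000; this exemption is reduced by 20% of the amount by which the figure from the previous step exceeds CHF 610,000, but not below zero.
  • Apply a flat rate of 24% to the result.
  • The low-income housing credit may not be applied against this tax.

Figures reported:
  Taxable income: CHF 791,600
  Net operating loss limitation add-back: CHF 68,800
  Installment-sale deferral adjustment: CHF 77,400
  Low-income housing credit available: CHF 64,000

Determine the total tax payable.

CHF 225,072

Regular income tax:
  CHF 228,000 × 8% = CHF 18,240
  CHF 341,000 × 14% = CHF 47,740
  CHF 222,600 × 28% = CHF 62,328
  → CHF 128,308
  Less low-income housing credit CHF 64,000 → CHF 64,308

Alternative minimum tax:
  Adjusted income: CHF 791,600 + CHF 68,800 + CHF 77,400 = CHF 937,800
  Exemption: 20% × (CHF 937,800 − CHF 610,000) = CHF 65,560 ≥ CHF 28,000, so the exemption is fully phased out
  Base: CHF 937,800 − CHF 0 = CHF 937,800
  CHF 937,800 × 24% = CHF 225,072

CHF 225,072 > CHF 64,308, so the alternative minimum tax is the binding amount.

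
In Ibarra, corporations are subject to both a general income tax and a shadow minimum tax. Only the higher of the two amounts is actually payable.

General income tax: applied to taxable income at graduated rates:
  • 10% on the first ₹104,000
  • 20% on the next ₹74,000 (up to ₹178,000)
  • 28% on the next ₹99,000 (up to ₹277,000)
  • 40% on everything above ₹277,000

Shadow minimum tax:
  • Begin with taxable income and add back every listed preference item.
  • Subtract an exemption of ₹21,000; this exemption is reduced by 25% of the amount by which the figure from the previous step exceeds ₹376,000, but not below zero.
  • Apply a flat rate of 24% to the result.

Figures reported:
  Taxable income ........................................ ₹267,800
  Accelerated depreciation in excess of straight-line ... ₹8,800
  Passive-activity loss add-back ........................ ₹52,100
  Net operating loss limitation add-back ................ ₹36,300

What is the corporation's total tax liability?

General income tax:
  ₹104,000 × 10% = ₹10,400
  ₹74,000 × 20% = ₹14,800
  ₹89,800 × 28% = ₹25,144
  → ₹50,344

Shadow minimum tax:
  Adjusted income: ₹267,800 + ₹8,800 + ₹52,100 + ₹36,300 = ₹365,000
  Exemption: ₹365,000 ≤ ₹376,000, so full ₹21,000 applies
  Base: ₹365,000 − ₹21,000 = ₹344,000
  ₹344,000 × 24% = ₹82,560

₹82,560 > ₹50,344, so the shadow minimum tax is the binding amount.

₹82,560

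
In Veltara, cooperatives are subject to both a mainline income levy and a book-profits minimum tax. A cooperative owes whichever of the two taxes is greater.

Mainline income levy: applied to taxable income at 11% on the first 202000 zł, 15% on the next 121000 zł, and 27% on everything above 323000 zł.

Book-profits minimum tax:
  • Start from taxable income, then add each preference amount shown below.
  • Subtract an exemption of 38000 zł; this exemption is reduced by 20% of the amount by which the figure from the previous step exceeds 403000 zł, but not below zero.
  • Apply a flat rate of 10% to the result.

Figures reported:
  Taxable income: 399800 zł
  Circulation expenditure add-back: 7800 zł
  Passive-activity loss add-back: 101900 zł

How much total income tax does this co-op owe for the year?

61106 zł

Mainline income levy:
  202000 zł × 11% = 22220 zł
  121000 zł × 15% = 18150 zł
  76800 zł × 27% = 20736 zł
  → 61106 zł

Book-profits minimum tax:
  Adjusted income: 399800 zł + 7800 zł + 101900 zł = 509500 zł
  Exemption: 38000 zł − 20% × (509500 zł − 403000 zł) = 38000 zł − 21300 zł = 16700 zł
  Base: 509500 zł − 16700 zł = 492800 zł
  492800 zł × 10% = 49280 zł

61106 zł > 49280 zł, so the mainline income levy governs.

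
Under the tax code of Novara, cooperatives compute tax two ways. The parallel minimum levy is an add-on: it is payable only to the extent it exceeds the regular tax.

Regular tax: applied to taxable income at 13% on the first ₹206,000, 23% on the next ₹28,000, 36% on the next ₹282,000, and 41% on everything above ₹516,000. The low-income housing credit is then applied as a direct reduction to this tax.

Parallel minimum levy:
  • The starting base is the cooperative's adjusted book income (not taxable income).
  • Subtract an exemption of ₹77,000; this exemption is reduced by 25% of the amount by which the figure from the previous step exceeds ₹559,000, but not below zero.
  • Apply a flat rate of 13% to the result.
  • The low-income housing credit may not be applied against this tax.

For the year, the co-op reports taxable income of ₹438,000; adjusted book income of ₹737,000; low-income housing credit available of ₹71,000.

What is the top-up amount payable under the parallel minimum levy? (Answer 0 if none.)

₹55,925

Parallel minimum levy:
  Base (adjusted book income): ₹737,000
  Exemption: ₹77,000 − 25% × (₹737,000 − ₹559,000) = ₹77,000 − ₹44,500 = ₹32,500
  Base: ₹737,000 − ₹32,500 = ₹704,500
  ₹704,500 × 13% = ₹91,585

Regular tax:
  ₹206,000 × 13% = ₹26,780
  ₹28,000 × 23% = ₹6,440
  ₹204,000 × 36% = ₹73,440
  → ₹106,660
  Less low-income housing credit ₹71,000 → ₹35,660

Excess of parallel minimum levy over regular tax: ₹91,585 − ₹35,660 = ₹55,925.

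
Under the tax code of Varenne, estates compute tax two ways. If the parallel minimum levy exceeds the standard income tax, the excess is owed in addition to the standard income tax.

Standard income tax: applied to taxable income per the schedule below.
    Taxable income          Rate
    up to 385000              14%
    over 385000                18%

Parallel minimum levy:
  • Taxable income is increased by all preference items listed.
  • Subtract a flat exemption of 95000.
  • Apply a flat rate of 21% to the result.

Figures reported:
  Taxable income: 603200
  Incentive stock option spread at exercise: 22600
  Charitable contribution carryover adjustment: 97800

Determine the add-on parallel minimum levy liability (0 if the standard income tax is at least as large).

Parallel minimum levy:
  Adjusted income: 603200 + 22600 + 97800 = 723600
  Less exemption 95000 → base 628600
  628600 × 21% = 132006

Standard income tax:
  385000 × 14% = 53900
  218200 × 18% = 39276
  → 93176

Excess of parallel minimum levy over standard income tax: 132006 − 93176 = 38830.

38830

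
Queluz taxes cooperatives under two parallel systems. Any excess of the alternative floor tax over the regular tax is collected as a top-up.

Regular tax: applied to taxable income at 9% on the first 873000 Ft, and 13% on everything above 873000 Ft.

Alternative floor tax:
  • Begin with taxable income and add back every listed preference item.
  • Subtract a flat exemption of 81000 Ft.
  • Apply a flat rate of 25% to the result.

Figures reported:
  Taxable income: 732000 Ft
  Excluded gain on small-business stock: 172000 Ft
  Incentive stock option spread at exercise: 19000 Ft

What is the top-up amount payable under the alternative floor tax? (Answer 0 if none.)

Regular tax:
  732000 Ft × 9% = 65880 Ft

Alternative floor tax:
  Adjusted income: 732000 Ft + 172000 Ft + 19000 Ft = 923000 Ft
  Less exemption 81000 Ft → base 842000 Ft
  842000 Ft × 25% = 210500 Ft

Excess of alternative floor tax over regular tax: 210500 Ft − 65880 Ft = 144620 Ft.

144620 Ft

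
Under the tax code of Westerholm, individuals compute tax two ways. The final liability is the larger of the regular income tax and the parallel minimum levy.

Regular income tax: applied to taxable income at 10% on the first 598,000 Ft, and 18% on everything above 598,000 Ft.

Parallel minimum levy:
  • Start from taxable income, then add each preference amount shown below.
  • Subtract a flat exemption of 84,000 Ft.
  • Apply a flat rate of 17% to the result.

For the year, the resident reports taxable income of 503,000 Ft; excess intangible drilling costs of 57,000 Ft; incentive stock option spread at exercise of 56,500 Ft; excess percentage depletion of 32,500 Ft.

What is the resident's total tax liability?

Parallel minimum levy:
  Adjusted income: 503,000 Ft + 57,000 Ft + 56,500 Ft + 32,500 Ft = 649,000 Ft
  Less exemption 84,000 Ft → base 565,000 Ft
  565,000 Ft × 17% = 96,050 Ft

Regular income tax:
  503,000 Ft × 10% = 50,300 Ft

96,050 Ft > 50,300 Ft, so the parallel minimum levy is the binding amount.

96,050 Ft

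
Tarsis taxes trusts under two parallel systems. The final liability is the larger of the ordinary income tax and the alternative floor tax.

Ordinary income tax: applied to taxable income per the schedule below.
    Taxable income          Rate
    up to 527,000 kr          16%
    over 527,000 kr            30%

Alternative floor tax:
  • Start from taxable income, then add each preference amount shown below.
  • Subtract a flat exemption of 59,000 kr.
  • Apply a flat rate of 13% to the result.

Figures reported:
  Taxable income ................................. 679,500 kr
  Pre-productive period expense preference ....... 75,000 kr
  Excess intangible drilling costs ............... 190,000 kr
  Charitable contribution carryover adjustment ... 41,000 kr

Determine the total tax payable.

Alternative floor tax:
  Adjusted income: 679,500 kr + 75,000 kr + 190,000 kr + 41,000 kr = 985,500 kr
  Less exemption 59,000 kr → base 926,500 kr
  926,500 kr × 13% = 120,445 kr

Ordinary income tax:
  527,000 kr × 16% = 84,320 kr
  152,500 kr × 30% = 45,750 kr
  → 130,070 kr

130,070 kr > 120,445 kr, so the ordinary income tax governs.

130,070 kr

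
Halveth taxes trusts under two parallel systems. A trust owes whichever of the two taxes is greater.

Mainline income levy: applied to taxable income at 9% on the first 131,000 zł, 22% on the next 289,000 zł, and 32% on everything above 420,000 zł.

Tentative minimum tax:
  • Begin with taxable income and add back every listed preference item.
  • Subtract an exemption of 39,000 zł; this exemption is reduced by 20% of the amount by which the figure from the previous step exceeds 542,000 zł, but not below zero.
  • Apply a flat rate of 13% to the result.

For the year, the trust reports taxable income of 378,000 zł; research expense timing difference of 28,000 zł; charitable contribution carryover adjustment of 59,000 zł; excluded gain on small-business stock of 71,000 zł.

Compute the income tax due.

66,130 zł

Mainline income levy:
  131,000 zł × 9% = 11,790 zł
  247,000 zł × 22% = 54,340 zł
  → 66,130 zł

Tentative minimum tax:
  Adjusted income: 378,000 zł + 28,000 zł + 59,000 zł + 71,000 zł = 536,000 zł
  Exemption: 536,000 zł ≤ 542,000 zł, so full 39,000 zł applies
  Base: 536,000 zł − 39,000 zł = 497,000 zł
  497,000 zł × 13% = 64,610 zł

66,130 zł > 64,610 zł, so the mainline income levy governs.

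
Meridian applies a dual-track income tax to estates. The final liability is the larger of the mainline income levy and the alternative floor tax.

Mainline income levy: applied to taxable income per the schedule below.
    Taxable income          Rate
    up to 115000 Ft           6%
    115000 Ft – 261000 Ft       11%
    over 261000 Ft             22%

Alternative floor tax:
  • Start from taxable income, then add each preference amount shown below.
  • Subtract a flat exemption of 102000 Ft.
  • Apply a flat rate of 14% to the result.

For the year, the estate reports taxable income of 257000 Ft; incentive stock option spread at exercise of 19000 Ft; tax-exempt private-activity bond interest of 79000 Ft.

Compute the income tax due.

Alternative floor tax:
  Adjusted income: 257000 Ft + 19000 Ft + 79000 Ft = 355000 Ft
  Less exemption 102000 Ft → base 253000 Ft
  253000 Ft × 14% = 35420 Ft

Mainline income levy:
  115000 Ft × 6% = 6900 Ft
  142000 Ft × 11% = 15620 Ft
  → 22520 Ft

35420 Ft > 22520 Ft, so the alternative floor tax is the binding amount.

35420 Ft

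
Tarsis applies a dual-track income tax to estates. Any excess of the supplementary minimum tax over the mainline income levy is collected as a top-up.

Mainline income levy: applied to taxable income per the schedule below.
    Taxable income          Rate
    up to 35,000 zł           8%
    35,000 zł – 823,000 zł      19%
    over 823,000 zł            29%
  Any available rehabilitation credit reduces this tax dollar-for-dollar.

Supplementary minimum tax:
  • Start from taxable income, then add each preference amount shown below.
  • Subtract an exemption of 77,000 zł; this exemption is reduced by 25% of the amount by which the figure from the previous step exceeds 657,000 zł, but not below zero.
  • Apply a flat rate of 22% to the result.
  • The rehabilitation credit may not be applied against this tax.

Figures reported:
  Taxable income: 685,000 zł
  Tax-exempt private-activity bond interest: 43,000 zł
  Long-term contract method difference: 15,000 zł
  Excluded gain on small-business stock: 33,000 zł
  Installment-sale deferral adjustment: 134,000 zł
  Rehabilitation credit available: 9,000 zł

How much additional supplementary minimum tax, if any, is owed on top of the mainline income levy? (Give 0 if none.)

79,875 zł

Mainline income levy:
  35,000 zł × 8% = 2,800 zł
  650,000 zł × 19% = 123,500 zł
  → 126,300 zł
  Less rehabilitation credit 9,000 zł → 117,300 zł

Supplementary minimum tax:
  Adjusted income: 685,000 zł + 43,000 zł + 15,000 zł + 33,000 zł + 134,000 zł = 910,000 zł
  Exemption: 77,000 zł − 25% × (910,000 zł − 657,000 zł) = 77,000 zł − 63,250 zł = 13,750 zł
  Base: 910,000 zł − 13,750 zł = 896,250 zł
  896,250 zł × 22% = 197,175 zł

Excess of supplementary minimum tax over mainline income levy: 197,175 zł − 117,300 zł = 79,875 zł.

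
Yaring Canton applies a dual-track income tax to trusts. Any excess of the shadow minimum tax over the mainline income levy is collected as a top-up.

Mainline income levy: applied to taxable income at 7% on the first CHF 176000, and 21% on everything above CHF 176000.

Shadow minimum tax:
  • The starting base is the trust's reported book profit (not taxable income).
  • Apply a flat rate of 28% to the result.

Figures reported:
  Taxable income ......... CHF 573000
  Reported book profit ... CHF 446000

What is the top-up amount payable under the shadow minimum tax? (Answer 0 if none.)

Mainline income levy:
  CHF 176000 × 7% = CHF 12320
  CHF 397000 × 21% = CHF 83370
  → CHF 95690

Shadow minimum tax:
  Base (reported book profit): CHF 446000
  CHF 446000 × 28% = CHF 124880

Excess of shadow minimum tax over mainline income levy: CHF 124880 − CHF 95690 = CHF 29190.

CHF 29190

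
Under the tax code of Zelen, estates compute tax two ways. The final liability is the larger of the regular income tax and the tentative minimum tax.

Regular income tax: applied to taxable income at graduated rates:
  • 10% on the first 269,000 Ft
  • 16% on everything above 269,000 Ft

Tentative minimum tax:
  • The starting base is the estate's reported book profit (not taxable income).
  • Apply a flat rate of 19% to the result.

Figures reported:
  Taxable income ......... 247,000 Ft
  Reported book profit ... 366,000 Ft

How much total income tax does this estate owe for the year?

69,540 Ft

Regular income tax:
  247,000 Ft × 10% = 24,700 Ft

Tentative minimum tax:
  Base (reported book profit): 366,000 Ft
  366,000 Ft × 19% = 69,540 Ft

69,540 Ft > 24,700 Ft, so the tentative minimum tax is the binding amount.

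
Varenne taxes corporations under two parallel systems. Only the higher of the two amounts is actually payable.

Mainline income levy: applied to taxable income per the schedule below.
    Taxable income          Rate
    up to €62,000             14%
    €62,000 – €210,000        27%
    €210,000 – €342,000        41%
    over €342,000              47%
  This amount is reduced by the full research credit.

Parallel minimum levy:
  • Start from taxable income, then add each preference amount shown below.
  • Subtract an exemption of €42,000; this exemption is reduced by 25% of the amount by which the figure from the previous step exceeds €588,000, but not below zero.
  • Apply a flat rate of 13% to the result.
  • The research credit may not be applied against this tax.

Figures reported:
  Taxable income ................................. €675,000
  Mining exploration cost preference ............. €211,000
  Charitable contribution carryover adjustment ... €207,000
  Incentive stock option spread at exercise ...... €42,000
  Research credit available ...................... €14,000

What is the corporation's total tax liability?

€245,270

Mainline income levy:
  €62,000 × 14% = €8,680
  €148,000 × 27% = €39,960
  €132,000 × 41% = €54,120
  €333,000 × 47% = €156,510
  → €259,270
  Less research credit €14,000 → €245,270

Parallel minimum levy:
  Adjusted income: €675,000 + €211,000 + €207,000 + €42,000 = €1,135,000
  Exemption: 25% × (€1,135,000 − €588,000) = €136,750 ≥ €42,000, so the exemption is fully phased out
  Base: €1,135,000 − €0 = €1,135,000
  €1,135,000 × 13% = €147,550

€245,270 > €147,550, so the mainline income levy governs.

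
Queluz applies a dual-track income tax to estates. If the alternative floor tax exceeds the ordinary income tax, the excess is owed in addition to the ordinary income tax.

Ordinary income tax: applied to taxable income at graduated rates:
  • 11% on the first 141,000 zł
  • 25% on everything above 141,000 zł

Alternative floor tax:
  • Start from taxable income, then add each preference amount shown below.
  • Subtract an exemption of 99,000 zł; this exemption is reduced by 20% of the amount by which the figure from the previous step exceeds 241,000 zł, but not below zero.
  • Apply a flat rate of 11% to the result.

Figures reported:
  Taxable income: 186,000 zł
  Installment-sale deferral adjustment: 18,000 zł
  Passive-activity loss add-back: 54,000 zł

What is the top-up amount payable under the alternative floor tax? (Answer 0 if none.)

Alternative floor tax:
  Adjusted income: 186,000 zł + 18,000 zł + 54,000 zł = 258,000 zł
  Exemption: 99,000 zł − 20% × (258,000 zł − 241,000 zł) = 99,000 zł − 3,400 zł = 95,600 zł
  Base: 258,000 zł − 95,600 zł = 162,400 zł
  162,400 zł × 11% = 17,864 zł

Ordinary income tax:
  141,000 zł × 11% = 15,510 zł
  45,000 zł × 25% = 11,250 zł
  → 26,760 zł

17,864 zł ≤ 26,760 zł, so no add-on is due.

0 zł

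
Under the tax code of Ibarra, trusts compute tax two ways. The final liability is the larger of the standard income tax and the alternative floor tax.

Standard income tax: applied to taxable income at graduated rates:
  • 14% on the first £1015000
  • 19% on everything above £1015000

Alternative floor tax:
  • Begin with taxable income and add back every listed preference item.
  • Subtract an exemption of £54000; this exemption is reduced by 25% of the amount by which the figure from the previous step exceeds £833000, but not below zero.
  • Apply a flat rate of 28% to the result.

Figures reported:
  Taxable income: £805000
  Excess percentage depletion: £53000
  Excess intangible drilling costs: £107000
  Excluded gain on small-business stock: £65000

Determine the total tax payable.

Standard income tax:
  £805000 × 14% = £112700

Alternative floor tax:
  Adjusted income: £805000 + £53000 + £107000 + £65000 = £1030000
  Exemption: £54000 − 25% × (£1030000 − £833000) = £54000 − £49250 = £4750
  Base: £1030000 − £4750 = £1025250
  £1025250 × 28% = £287070

£287070 > £112700, so the alternative floor tax is the binding amount.

£287070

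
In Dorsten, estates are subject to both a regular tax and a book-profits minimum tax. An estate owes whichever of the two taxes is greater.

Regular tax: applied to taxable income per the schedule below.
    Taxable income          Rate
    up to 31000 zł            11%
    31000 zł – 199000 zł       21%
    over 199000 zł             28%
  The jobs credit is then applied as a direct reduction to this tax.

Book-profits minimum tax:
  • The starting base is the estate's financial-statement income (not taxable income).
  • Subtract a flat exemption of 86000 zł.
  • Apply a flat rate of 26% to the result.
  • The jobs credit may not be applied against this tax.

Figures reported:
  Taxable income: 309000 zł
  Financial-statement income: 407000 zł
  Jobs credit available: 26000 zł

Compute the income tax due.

83460 zł

Book-profits minimum tax:
  Base (financial-statement income): 407000 zł
  Less exemption 86000 zł → base 321000 zł
  321000 zł × 26% = 83460 zł

Regular tax:
  31000 zł × 11% = 3410 zł
  168000 zł × 21% = 35280 zł
  110000 zł × 28% = 30800 zł
  → 69490 zł
  Less jobs credit 26000 zł → 43490 zł

83460 zł > 43490 zł, so the book-profits minimum tax is the binding amount.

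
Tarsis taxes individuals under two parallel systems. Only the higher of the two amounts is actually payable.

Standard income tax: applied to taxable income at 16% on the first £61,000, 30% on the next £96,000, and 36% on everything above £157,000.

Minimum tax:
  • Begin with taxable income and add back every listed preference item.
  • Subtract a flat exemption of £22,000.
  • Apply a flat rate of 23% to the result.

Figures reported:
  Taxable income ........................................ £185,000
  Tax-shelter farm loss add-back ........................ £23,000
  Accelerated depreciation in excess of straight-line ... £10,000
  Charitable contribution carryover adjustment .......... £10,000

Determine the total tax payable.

£48,640

Minimum tax:
  Adjusted income: £185,000 + £23,000 + £10,000 + £10,000 = £228,000
  Less exemption £22,000 → base £206,000
  £206,000 × 23% = £47,380

Standard income tax:
  £61,000 × 16% = £9,760
  £96,000 × 30% = £28,800
  £28,000 × 36% = £10,080
  → £48,640

£48,640 > £47,380, so the standard income tax governs.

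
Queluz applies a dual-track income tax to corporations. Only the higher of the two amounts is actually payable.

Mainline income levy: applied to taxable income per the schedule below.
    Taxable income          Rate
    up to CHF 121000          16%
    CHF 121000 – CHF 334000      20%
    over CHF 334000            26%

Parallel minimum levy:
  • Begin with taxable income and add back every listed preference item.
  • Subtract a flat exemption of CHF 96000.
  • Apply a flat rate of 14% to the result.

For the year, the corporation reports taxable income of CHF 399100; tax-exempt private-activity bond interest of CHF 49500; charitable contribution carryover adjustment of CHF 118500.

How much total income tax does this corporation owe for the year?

CHF 78886

Parallel minimum levy:
  Adjusted income: CHF 399100 + CHF 49500 + CHF 118500 = CHF 567100
  Less exemption CHF 96000 → base CHF 471100
  CHF 471100 × 14% = CHF 65954

Mainline income levy:
  CHF 121000 × 16% = CHF 19360
  CHF 213000 × 20% = CHF 42600
  CHF 65100 × 26% = CHF 16926
  → CHF 78886

CHF 78886 > CHF 65954, so the mainline income levy governs.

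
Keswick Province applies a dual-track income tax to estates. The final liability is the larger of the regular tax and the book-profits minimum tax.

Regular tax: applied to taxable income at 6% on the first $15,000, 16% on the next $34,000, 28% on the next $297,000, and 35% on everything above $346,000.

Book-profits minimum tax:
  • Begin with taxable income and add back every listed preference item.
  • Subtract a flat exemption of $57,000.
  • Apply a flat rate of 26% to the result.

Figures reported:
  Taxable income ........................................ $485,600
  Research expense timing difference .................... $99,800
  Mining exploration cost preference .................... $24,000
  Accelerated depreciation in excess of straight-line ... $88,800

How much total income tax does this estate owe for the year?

Regular tax:
  $15,000 × 6% = $900
  $34,000 × 16% = $5,440
  $297,000 × 28% = $83,160
  $139,600 × 35% = $48,860
  → $138,360

Book-profits minimum tax:
  Adjusted income: $485,600 + $99,800 + $24,000 + $88,800 = $698,200
  Less exemption $57,000 → base $641,200
  $641,200 × 26% = $166,712

$166,712 > $138,360, so the book-profits minimum tax is the binding amount.

$166,712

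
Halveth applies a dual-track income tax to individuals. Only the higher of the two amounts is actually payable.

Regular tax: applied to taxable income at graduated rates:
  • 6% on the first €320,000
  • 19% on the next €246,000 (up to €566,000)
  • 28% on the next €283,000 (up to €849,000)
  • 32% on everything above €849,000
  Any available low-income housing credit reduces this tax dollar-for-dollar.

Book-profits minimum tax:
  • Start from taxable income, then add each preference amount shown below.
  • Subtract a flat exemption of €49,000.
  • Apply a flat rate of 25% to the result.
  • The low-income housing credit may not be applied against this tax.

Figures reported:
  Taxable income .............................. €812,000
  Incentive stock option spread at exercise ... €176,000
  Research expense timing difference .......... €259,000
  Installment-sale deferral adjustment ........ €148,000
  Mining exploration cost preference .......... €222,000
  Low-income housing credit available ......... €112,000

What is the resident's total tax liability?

Regular tax:
  €320,000 × 6% = €19,200
  €246,000 × 19% = €46,740
  €246,000 × 28% = €68,880
  → €134,820
  Less low-income housing credit €112,000 → €22,820

Book-profits minimum tax:
  Adjusted income: €812,000 + €176,000 + €259,000 + €148,000 + €222,000 = €1,617,000
  Less exemption €49,000 → base €1,568,000
  €1,568,000 × 25% = €392,000

€392,000 > €22,820, so the book-profits minimum tax is the binding amount.

€392,000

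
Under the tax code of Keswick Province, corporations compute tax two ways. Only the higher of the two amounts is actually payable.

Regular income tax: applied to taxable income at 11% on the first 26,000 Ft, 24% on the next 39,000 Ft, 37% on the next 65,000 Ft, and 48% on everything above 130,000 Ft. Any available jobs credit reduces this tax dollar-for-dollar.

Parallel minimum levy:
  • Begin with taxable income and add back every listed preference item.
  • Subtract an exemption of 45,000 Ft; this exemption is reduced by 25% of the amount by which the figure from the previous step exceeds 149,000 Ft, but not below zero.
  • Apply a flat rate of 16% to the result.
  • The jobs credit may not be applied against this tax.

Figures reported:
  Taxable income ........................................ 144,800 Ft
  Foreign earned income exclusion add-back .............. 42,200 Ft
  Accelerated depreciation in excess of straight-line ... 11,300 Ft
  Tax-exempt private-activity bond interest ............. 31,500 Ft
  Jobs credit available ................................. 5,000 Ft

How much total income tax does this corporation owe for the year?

38,374 Ft

Parallel minimum levy:
  Adjusted income: 144,800 Ft + 42,200 Ft + 11,300 Ft + 31,500 Ft = 229,800 Ft
  Exemption: 45,000 Ft − 25% × (229,800 Ft − 149,000 Ft) = 45,000 Ft − 20,200 Ft = 24,800 Ft
  Base: 229,800 Ft − 24,800 Ft = 205,000 Ft
  205,000 Ft × 16% = 32,800 Ft

Regular income tax:
  26,000 Ft × 11% = 2,860 Ft
  39,000 Ft × 24% = 9,360 Ft
  65,000 Ft × 37% = 24,050 Ft
  14,800 Ft × 48% = 7,104 Ft
  → 43,374 Ft
  Less jobs credit 5,000 Ft → 38,374 Ft

38,374 Ft > 32,800 Ft, so the regular income tax governs.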